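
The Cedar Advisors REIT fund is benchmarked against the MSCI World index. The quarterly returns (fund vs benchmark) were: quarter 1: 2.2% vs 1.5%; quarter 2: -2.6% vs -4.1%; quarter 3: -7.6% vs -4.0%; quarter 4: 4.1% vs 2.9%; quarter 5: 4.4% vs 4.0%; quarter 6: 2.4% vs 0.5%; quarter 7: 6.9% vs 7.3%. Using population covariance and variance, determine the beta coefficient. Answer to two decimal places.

1.10

r̄p = 1.4000%,  r̄m = 1.1571%
Cov = Σ(rp − r̄p)(rm − r̄m) / 7 = 16.2971
Var(rm) = Σ(rm − r̄m)² / 7 = 14.8053
β = Cov / Var = 16.2971 / 14.8053 = 1.1008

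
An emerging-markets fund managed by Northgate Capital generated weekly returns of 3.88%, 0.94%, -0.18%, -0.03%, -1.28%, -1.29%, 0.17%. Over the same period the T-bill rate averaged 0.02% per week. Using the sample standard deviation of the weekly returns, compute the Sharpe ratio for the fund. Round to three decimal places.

μ = (3.88 + 0.94 − 0.18 − 0.03 − 1.28 − 1.29 + 0.17) / 7 = 0.3157%
Sample std dev = √[18.6050 / 6] = 1.7609%
Sharpe = (μ − rf) / σ = (0.3157 − 0.02) / 1.7609 = 0.2957 / 1.7609 = 0.1679

0.168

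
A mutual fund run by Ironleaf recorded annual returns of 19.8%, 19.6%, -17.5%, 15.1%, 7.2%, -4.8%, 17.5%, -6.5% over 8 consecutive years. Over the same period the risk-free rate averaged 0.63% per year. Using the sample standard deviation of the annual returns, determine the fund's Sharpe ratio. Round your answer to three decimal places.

r̄ = (19.8 + 19.6 − 17.5 + 15.1 + 7.2 − 4.8 + 17.5 − 6.5) / 8 = 6.3000%
Sample std dev = √[1416.3200 / 7] = 14.2243%
Sharpe = (r̄ − rf) / σ = (6.3000 − 0.63) / 14.2243 = 5.6700 / 14.2243 = 0.3986

0.399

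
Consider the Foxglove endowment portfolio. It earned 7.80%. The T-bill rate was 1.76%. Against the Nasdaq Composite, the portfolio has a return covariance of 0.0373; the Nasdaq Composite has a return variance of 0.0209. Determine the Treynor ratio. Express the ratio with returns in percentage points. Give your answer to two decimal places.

3.38

β = Cov / Var = 0.0373 / 0.0209 = 1.7847
Treynor = (Rp − Rf) / β = (7.80% − 1.76%) / 1.7847 = 6.04 / 1.7847 = 3.3843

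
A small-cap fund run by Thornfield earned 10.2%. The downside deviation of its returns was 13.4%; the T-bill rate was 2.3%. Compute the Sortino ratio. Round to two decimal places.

0.59

Sortino = (Rp − Rf) / σd = (10.2% − 2.3%) / 13.4% = 7.90% / 13.4% = 0.5896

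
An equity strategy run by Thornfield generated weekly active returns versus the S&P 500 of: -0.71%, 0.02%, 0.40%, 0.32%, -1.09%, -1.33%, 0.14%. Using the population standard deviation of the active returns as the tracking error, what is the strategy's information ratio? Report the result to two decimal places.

μ = (-0.71 + 0.02 + 0.4 + 0.32 − 1.09 − 1.33 + 0.14) / 7 = -0.3214%
Population std dev = √[3.0203 / 7] = 0.6569%
IR = μ / tracking error = -0.3214 / 0.6569 = -0.4893

-0.49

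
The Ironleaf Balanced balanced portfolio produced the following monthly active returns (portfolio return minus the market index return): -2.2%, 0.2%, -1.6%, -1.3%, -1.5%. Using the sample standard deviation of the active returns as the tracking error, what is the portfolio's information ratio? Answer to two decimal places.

r̄ = (-2.2 + 0.2 − 1.6 − 1.3 − 1.5) / 5 = -6.40 / 5 = -1.2800%
Σ(r − r̄)² = 3.1880; sample σ = √(3.1880/4) = 0.8927%
IR = r̄ / tracking error = -1.2800 / 0.8927 = -1.4339

-1.43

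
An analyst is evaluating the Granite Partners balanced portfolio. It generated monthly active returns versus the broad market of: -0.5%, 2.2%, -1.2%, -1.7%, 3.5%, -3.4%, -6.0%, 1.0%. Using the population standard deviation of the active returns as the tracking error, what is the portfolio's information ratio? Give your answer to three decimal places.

-0.266

r̄ = (-0.5 + 2.2 − 1.2 − 1.7 + 3.5 − 3.4 − 6 + 1) / 8 = -0.7625%
Σ(r − r̄)² = (-0.5 − (-0.7625))² + (2.2 − (-0.7625))² + … = 65.5788
population σ = √(65.5788 / 8) = √8.1974 = 2.8631%
IR = r̄ / tracking error = -0.7625 / 2.8631 = -0.2663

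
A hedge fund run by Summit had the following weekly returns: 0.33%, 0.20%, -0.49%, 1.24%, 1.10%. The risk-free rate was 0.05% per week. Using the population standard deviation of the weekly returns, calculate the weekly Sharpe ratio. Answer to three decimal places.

0.673

Mean return μ = 2.380 / 5 = 0.4760%
Σ(r − μ)² = (0.33 − 0.4760)² + (0.2 − 0.4760)² + … = 2.0037
σ = √[2.0037 / 5] = 0.6330%
Sharpe = (μ − rf) / σ = (0.4760 − 0.05) / 0.6330 = 0.4260 / 0.6330 = 0.6730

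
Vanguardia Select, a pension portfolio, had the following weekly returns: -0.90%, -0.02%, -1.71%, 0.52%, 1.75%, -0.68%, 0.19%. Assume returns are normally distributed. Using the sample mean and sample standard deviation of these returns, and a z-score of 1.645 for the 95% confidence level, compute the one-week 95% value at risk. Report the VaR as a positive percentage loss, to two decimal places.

1.96

μ = (-0.9 − 0.02 − 1.71 + 0.52 + 1.75 − 0.68 + 0.19) / 7 = -0.1214%
Sample σ = √[Σ(r − μ)² / 6] = √[7.4627 / 6] = √1.2438 = 1.1153%
VaR = −(μ − z·σ) = −(-0.1214 − 1.645 × 1.1153) = −(-1.9561) = 1.9561%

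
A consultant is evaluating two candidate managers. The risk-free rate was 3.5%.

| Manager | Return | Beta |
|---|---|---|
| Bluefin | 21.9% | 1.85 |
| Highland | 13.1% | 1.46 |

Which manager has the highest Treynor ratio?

Bluefin: Treynor = (21.9% − 3.5%) / 1.85 = 9.946
Highland: Treynor = (13.1% − 3.5%) / 1.46 = 6.575
Highest: Bluefin (9.946).

Bluefin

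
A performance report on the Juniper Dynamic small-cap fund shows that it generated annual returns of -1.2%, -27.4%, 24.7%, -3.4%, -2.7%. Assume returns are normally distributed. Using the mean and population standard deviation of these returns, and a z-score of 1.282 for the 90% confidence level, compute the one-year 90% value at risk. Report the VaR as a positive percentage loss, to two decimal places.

Mean return r̄ = -10.00 / 5 = -2.0000%
Σ(r − r̄)² = 1361.1400; population σ = √(1361.1400/5) = 16.4993%
VaR = −(r̄ − z·σ) = −(-2.0000 − 1.282 × 16.4993) = −(-23.1521) = 23.1521%

23.15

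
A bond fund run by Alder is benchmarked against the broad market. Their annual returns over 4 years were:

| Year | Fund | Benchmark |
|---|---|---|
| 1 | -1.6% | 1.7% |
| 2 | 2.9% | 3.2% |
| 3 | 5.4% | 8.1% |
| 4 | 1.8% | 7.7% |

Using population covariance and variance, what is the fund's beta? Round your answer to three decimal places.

r̄p = 2.1250%,  r̄m = 5.1750%
Cov = Σ(rp − r̄p)(rm − r̄m) / 4 = 5.0431
Var(rm) = Σ(rm − r̄m)² / 4 = 7.7269
β = Cov / Var = 5.0431 / 7.7269 = 0.6527

0.653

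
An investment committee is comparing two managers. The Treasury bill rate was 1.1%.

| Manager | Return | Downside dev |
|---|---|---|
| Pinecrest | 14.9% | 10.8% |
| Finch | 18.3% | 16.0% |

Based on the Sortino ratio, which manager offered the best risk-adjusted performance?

Pinecrest

Pinecrest: Sortino ratio = (14.9% − 1.1%) / 10.8% = 1.278
Finch: Sortino ratio = (18.3% − 1.1%) / 16.0% = 1.075
Highest: Pinecrest (1.278).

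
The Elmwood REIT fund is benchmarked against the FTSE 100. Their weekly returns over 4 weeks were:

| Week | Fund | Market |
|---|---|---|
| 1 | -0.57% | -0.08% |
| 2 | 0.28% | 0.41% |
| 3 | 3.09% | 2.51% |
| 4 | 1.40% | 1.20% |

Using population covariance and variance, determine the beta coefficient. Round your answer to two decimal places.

1.40

r̄p = 1.0500%,  r̄m = 1.0100%
Cov = Σ(rp − r̄p)(rm − r̄m) / 4 = 1.3386
Var(rm) = Σ(rm − r̄m)² / 4 = 0.9586
β = Cov / Var = 1.3386 / 0.9586 = 1.3964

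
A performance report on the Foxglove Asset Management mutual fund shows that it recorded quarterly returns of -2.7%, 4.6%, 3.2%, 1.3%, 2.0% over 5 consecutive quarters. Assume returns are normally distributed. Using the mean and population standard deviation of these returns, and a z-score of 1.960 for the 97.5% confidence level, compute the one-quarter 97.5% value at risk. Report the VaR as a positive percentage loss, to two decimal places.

Mean return r̄ = 8.40 / 5 = 1.6800%
Σ(r − r̄)² = (-2.7 − 1.6800)² + (4.6 − 1.6800)² + (3.2 − 1.6800)² + … = 30.2680
σ = √[30.2680 / 5] = 2.4604%
VaR = −(r̄ − z·σ) = −(1.6800 − 1.960 × 2.4604) = −(-3.1424) = 3.1424%

3.14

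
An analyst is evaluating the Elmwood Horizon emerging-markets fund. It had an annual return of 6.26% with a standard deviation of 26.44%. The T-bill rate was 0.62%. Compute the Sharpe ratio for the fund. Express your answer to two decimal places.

0.21

Sharpe = (Rp − Rf) / σp = (6.26% − 0.62%) / 26.44% = 5.64% / 26.44% = 0.2133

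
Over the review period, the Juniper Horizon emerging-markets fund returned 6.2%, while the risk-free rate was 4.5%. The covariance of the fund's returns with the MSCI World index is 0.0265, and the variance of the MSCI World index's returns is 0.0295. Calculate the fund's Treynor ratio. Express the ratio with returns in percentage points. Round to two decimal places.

β = Cov / Var = 0.0265 / 0.0295 = 0.8983
Treynor = (Rp − Rf) / β = (6.2% − 4.5%) / 0.8983 = 1.70 / 0.8983 = 1.8925

1.89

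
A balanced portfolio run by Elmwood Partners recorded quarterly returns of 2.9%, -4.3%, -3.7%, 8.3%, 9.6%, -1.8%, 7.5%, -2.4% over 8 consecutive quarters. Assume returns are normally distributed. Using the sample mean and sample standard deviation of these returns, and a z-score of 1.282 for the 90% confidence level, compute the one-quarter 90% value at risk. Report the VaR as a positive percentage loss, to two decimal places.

r̄ = (2.9 − 4.3 − 3.7 + 8.3 + 9.6 − 1.8 + 7.5 − 2.4) / 8 = 16.10 / 8 = 2.0125%
Sample std dev = √[234.4888 / 7] = 5.7878%
VaR = −(r̄ − z·σ) = −(2.0125 − 1.282 × 5.7878) = −(-5.4075) = 5.4075%

5.41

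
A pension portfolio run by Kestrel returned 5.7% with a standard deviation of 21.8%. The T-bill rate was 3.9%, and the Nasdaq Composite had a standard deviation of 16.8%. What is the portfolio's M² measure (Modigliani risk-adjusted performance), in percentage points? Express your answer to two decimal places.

5.29

Sharpe = (Rp − Rf) / σp = (5.7% − 3.9%) / 21.8% = 0.0826
M² = Rf + Sharpe × σm = 3.9% + 0.0826 × 16.8% = 5.2877%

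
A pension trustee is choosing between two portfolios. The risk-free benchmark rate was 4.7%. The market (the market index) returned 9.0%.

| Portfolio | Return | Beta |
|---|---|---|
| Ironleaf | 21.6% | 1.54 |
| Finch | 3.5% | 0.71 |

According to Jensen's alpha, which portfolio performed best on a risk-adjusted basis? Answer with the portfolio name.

Ironleaf

Ironleaf: α = 21.6% − [4.7% + 1.54 × (9.0% − 4.7%)] = 10.278
Finch: α = 3.5% − [4.7% + 0.71 × (9.0% − 4.7%)] = -4.253
Highest: Ironleaf (10.278).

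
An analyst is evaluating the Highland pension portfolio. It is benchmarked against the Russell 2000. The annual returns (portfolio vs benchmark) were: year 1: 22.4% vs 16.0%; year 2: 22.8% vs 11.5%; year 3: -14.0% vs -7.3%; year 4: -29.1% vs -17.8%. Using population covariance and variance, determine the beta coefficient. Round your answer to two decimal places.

1.64

r̄p = 0.5250%,  r̄m = 0.6000%
Cov = Σ(rp − r̄p)(rm − r̄m) / 4 = 309.8800
Var(rm) = Σ(rm − r̄m)² / 4 = 189.2350
β = Cov / Var = 309.8800 / 189.2350 = 1.6375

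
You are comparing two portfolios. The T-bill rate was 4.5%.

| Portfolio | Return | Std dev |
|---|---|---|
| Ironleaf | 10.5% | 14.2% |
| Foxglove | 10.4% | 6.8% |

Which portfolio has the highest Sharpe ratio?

Ironleaf: Sharpe ratio = (10.5% − 4.5%) / 14.2% = 0.423
Foxglove: Sharpe ratio = (10.4% − 4.5%) / 6.8% = 0.868
Highest: Foxglove (0.868).

Foxglove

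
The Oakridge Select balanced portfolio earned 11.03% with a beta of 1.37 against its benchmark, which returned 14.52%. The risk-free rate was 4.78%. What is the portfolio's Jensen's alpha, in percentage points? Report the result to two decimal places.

-7.09

CAPM expected return = Rf + β(Rm − Rf) = 4.78% + 1.37 × (14.52% − 4.78%) = 4.78 + 1.37 × 9.74 = 18.1238%
Jensen's α = Rp − E[R] = 11.03% − 18.1238% = -7.0938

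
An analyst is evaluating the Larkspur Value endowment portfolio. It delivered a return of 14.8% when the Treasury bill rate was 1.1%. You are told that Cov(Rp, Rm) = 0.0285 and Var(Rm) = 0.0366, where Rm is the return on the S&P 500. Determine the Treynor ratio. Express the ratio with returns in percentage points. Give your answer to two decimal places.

17.59

β = Cov / Var = 0.0285 / 0.0366 = 0.7787
Treynor = (Rp − Rf) / β = (14.8% − 1.1%) / 0.7787 = 13.70 / 0.7787 = 17.5934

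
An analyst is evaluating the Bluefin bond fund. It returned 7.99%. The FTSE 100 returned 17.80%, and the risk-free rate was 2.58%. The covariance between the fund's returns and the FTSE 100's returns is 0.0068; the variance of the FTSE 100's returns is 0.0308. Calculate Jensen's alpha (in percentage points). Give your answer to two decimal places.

β = Cov / Var = 0.0068 / 0.0308 = 0.2208
E[R] = Rf + β(Rm − Rf) = 2.58% + 0.2208 × (17.80% − 2.58%) = 5.9406%
α = Rp − E[R] = 7.99% − 5.9406% = 2.0494

2.05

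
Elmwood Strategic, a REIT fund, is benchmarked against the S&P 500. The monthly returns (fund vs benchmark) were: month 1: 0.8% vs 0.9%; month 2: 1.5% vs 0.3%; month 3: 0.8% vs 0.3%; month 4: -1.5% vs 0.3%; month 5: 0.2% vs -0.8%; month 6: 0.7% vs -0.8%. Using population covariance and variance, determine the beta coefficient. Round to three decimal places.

r̄p = 0.4167%,  r̄m = 0.0333%
Cov = Σ(rp − r̄p)(rm − r̄m) / 6 = 0.0261
Var(rm) = Σ(rm − r̄m)² / 6 = 0.3922
β = Cov / Var = 0.0261 / 0.3922 = 0.0665

0.067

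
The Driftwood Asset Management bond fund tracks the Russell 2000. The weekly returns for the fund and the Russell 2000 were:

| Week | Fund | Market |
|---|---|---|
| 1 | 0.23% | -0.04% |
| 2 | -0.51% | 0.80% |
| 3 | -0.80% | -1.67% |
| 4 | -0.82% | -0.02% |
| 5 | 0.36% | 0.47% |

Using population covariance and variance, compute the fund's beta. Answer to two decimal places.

0.27

r̄p = -0.3080%,  r̄m = -0.0920%
Cov = Σ(rp − r̄p)(rm − r̄m) / 5 = 0.1925
Var(rm) = Σ(rm − r̄m)² / 5 = 0.7219
β = Cov / Var = 0.1925 / 0.7219 = 0.2667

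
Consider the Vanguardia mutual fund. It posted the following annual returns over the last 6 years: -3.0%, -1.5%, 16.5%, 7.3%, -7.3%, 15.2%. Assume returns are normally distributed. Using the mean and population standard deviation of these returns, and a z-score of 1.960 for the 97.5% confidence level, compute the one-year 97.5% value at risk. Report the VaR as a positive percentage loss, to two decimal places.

13.32

Mean return μ = 27.20 / 6 = 4.5333%
Population std dev = √[497.8133 / 6] = 9.1087%
VaR = −(μ − z·σ) = −(4.5333 − 1.960 × 9.1087) = −(-13.3198) = 13.3198%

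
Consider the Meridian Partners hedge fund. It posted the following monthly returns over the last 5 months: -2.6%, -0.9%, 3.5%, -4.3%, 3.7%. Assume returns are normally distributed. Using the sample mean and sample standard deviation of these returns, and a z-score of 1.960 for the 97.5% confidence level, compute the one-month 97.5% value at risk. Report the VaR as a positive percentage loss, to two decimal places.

7.18

μ = (-2.6 − 0.9 + 3.5 − 4.3 + 3.7) / 5 = -0.1200%
Σ(r − μ)² = (-2.6 − (-0.1200))² + (-0.9 − (-0.1200))² + (3.5 − (-0.1200))² + … = 51.9280
σ = √[51.9280 / 4] = 3.6031%
VaR = −(μ − z·σ) = −(-0.1200 − 1.960 × 3.6031) = −(-7.1821) = 7.1821%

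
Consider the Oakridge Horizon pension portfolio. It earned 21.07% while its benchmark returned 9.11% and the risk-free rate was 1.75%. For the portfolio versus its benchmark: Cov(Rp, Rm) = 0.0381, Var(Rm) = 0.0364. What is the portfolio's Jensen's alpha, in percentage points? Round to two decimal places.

11.62

β = Cov / Var = 0.0381 / 0.0364 = 1.0467
E[R] = Rf + β(Rm − Rf) = 1.75% + 1.0467 × (9.11% − 1.75%) = 9.4537%
α = Rp − E[R] = 21.07% − 9.4537% = 11.6163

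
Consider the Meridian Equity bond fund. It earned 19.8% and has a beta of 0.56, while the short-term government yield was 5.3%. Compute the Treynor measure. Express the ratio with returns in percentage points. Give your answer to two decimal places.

Treynor = (Rp − Rf) / β = (19.8% − 5.3%) / 0.56 = 14.50 / 0.56 = 25.8929

25.89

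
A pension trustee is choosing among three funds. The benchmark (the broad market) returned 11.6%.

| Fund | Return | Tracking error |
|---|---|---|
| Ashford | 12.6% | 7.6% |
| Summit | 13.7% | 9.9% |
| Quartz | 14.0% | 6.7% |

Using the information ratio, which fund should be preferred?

Ashford: IR = (12.6% − 11.6%) / 7.6% = 0.132
Summit: IR = (13.7% − 11.6%) / 9.9% = 0.212
Quartz: IR = (14.0% − 11.6%) / 6.7% = 0.358
Highest: Quartz (0.358).

Quartz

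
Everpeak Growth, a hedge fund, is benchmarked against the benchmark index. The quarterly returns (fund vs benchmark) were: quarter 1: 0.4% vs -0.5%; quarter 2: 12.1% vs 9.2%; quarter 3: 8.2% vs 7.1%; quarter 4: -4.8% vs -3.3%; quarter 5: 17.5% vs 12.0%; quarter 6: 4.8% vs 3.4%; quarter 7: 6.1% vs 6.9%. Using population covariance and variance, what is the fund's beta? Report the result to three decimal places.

r̄p = 6.3286%,  r̄m = 4.9714%
Cov = Σ(rp − r̄p)(rm − r̄m) / 7 = 33.3365
Var(rm) = Σ(rm − r̄m)² / 7 = 25.1935
β = Cov / Var = 33.3365 / 25.1935 = 1.3232

1.323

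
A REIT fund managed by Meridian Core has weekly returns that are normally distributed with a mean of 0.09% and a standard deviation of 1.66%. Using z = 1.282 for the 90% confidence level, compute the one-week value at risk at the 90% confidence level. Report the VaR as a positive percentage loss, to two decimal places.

2.04

VaR (as % loss) = −(μ − z·σ) = −(0.09% − 1.282 × 1.66%) = −(-2.03812%) = 2.03812%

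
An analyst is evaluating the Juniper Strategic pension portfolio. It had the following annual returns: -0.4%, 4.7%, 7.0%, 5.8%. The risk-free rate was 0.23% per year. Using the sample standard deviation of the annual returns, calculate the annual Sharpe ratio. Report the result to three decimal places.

Mean return r̄ = 17.10 / 4 = 4.2750%
Σ(r − r̄)² = 31.7875; sample σ = √(31.7875/3) = 3.2551%
Sharpe = (r̄ − rf) / σ = (4.2750 − 0.23) / 3.2551 = 4.0450 / 3.2551 = 1.2427

1.243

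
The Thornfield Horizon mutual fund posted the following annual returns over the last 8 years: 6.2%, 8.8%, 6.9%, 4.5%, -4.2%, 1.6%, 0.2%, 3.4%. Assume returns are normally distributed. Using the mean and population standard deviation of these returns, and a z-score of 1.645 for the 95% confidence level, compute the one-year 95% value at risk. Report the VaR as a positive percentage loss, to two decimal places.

2.99

r̄ = (6.2 + 8.8 + 6.9 + 4.5 − 4.2 + 1.6 + 0.2 + 3.4) / 8 = 3.4250%
Population σ = √[Σ(r − r̄)² / 8] = √[121.6950 / 8] = √15.2119 = 3.9002%
VaR = −(r̄ − z·σ) = −(3.4250 − 1.645 × 3.9002) = −(-2.9908) = 2.9908%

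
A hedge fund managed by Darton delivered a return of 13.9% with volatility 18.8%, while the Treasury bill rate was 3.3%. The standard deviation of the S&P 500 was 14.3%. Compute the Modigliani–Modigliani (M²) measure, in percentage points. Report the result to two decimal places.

Sharpe = (Rp − Rf) / σp = (13.9% − 3.3%) / 18.8% = 0.5638
M² = Rf + Sharpe × σm = 3.3% + 0.5638 × 14.3% = 11.3623%

11.36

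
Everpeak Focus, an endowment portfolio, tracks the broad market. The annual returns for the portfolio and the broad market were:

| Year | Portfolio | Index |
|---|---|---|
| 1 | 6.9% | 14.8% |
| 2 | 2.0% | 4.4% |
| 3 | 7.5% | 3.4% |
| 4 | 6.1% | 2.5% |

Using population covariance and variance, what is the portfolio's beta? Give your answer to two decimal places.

0.11

r̄p = 5.6250%,  r̄m = 6.2750%
Cov = Σ(rp − r̄p)(rm − r̄m) / 4 = 2.6206
Var(rm) = Σ(rm − r̄m)² / 4 = 24.6769
β = Cov / Var = 2.6206 / 24.6769 = 0.1062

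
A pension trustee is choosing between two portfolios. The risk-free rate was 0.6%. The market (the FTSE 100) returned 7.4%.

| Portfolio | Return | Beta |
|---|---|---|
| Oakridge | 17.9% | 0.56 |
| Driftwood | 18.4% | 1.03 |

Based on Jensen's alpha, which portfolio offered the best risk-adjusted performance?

Oakridge

Oakridge: α = 17.9% − [0.6% + 0.56 × (7.4% − 0.6%)] = 13.492
Driftwood: α = 18.4% − [0.6% + 1.03 × (7.4% − 0.6%)] = 10.796
Highest: Oakridge (13.492).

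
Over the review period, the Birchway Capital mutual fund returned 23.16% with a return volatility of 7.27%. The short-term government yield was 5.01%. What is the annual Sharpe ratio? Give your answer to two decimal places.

2.50

Sharpe = (Rp − Rf) / σp = (23.16% − 5.01%) / 7.27% = 18.15% / 7.27% = 2.4966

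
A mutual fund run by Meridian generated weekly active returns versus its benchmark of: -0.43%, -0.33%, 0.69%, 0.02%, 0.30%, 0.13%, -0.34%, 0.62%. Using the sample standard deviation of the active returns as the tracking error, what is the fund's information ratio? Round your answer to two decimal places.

0.19

μ = (-0.43 − 0.33 + 0.69 + 0.02 + 0.3 + 0.13 − 0.34 + 0.62) / 8 = 0.0825%
Σ(r − μ)² = (-0.43 − 0.0825)² + (-0.33 − 0.0825)² + (0.69 − 0.0825)² + … = 1.3228
σ = √[1.3228 / 7] = 0.4347%
IR = μ / tracking error = 0.0825 / 0.4347 = 0.1898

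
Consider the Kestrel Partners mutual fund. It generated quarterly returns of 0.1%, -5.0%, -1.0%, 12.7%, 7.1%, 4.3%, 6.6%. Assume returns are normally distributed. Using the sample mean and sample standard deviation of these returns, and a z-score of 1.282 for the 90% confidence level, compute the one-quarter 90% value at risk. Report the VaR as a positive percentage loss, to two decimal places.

4.08

Mean return r̄ = 24.80 / 7 = 3.5429%
Σ(r − r̄)² = (0.1 − 3.5429)² + (-5 − 3.5429)² + (-1 − 3.5429)² + … = 211.8971
sample σ = √(211.8971 / 6) = √35.3162 = 5.9427%
VaR = −(r̄ − z·σ) = −(3.5429 − 1.282 × 5.9427) = −(-4.0756) = 4.0756%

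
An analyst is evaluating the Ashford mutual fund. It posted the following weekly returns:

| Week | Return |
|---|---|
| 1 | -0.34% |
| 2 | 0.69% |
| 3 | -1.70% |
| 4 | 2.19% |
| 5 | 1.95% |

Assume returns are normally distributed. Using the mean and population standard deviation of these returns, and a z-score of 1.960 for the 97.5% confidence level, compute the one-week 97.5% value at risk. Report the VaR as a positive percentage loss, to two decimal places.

2.29

μ = (-0.34 + 0.69 − 1.7 + 2.19 + 1.95) / 5 = 0.5580%
Σ(r − μ)² = 10.5235; population σ = √(10.5235/5) = 1.4508%
VaR = −(μ − z·σ) = −(0.5580 − 1.960 × 1.4508) = −(-2.2856) = 2.2856%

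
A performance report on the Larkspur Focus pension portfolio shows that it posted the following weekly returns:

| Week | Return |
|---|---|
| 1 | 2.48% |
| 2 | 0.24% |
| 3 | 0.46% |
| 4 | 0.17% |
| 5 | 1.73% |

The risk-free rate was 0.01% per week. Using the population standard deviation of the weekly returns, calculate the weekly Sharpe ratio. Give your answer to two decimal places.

1.09

r̄ = (2.48 + 0.24 + 0.46 + 0.17 + 1.73) / 5 = 5.080 / 5 = 1.0160%
Σ(r − r̄)² = (2.48 − 1.0160)² + (0.24 − 1.0160)² + (0.46 − 1.0160)² + … = 4.2801
σ = √[4.2801 / 5] = 0.9252%
Sharpe = (r̄ − rf) / σ = (1.0160 − 0.01) / 0.9252 = 1.0060 / 0.9252 = 1.0873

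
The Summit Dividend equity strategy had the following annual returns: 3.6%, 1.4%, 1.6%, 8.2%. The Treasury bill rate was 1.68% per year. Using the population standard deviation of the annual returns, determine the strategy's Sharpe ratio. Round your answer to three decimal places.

0.738

Mean return μ = 14.80 / 4 = 3.7000%
Σ(r − μ)² = (3.6 − 3.7000)² + (1.4 − 3.7000)² + … = 29.9600
population σ = √(29.9600 / 4) = √7.4900 = 2.7368%
Sharpe = (μ − rf) / σ = (3.7000 − 1.68) / 2.7368 = 2.0200 / 2.7368 = 0.7381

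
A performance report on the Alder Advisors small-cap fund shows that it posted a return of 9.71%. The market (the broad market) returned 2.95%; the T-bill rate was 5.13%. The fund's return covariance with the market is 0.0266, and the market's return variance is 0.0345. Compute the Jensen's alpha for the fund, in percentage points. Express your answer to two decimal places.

β = Cov / Var = 0.0266 / 0.0345 = 0.7710
E[R] = Rf + β(Rm − Rf) = 5.13% + 0.7710 × (2.95% − 5.13%) = 3.4492%
α = Rp − E[R] = 9.71% − 3.4492% = 6.2608

6.26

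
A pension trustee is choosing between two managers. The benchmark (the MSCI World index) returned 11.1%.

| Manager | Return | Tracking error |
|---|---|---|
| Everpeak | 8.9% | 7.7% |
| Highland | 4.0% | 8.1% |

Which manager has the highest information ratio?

Everpeak

Everpeak: IR = (8.9% − 11.1%) / 7.7% = -0.286
Highland: IR = (4.0% − 11.1%) / 8.1% = -0.877
Highest: Everpeak (-0.286).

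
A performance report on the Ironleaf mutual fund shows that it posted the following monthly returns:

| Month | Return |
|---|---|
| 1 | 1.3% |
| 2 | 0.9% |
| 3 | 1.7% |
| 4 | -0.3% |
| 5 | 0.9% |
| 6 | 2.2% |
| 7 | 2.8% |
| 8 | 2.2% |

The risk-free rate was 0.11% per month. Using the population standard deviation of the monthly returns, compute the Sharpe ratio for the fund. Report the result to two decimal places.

1.48

Mean return r̄ = 11.70 / 8 = 1.4625%
Population σ = √[Σ(r − r̄)² / 8] = √[6.6988 / 8] = √0.8374 = 0.9151%
Sharpe = (r̄ − rf) / σ = (1.4625 − 0.11) / 0.9151 = 1.3525 / 0.9151 = 1.4780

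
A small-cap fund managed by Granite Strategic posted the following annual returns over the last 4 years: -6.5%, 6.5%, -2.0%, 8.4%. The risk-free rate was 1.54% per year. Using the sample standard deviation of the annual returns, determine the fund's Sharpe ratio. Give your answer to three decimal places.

0.009

Mean return r̄ = 6.40 / 4 = 1.6000%
Σ(r − r̄)² = (-6.5 − 1.6000)² + (6.5 − 1.6000)² + (-2 − 1.6000)² + … = 148.8200
sample σ = √(148.8200 / 3) = √49.6067 = 7.0432%
Sharpe = (r̄ − rf) / σ = (1.6000 − 1.54) / 7.0432 = 0.0600 / 7.0432 = 0.0085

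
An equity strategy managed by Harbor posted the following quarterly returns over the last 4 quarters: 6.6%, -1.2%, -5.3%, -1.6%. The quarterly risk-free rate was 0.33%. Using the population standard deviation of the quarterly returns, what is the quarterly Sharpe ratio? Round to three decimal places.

μ = (6.6 − 1.2 − 5.3 − 1.6) / 4 = -0.3750%
Σ(r − μ)² = (6.6 − (-0.3750))² + (-1.2 − (-0.3750))² + … = 75.0875
population σ = √(75.0875 / 4) = √18.7719 = 4.3327%
Sharpe = (μ − rf) / σ = (-0.3750 − 0.33) / 4.3327 = -0.7050 / 4.3327 = -0.1627

-0.163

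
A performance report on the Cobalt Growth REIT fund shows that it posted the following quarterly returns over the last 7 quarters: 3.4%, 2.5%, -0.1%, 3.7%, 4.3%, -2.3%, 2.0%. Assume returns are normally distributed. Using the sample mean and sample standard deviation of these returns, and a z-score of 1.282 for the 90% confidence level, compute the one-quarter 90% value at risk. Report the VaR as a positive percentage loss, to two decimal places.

1.09

Mean return r̄ = 13.50 / 7 = 1.9286%
Σ(r − r̄)² = (3.4 − 1.9286)² + (2.5 − 1.9286)² + … = 33.2543
σ = √[33.2543 / 6] = 2.3542%
VaR = −(r̄ − z·σ) = −(1.9286 − 1.282 × 2.3542) = −(-1.0895) = 1.0895%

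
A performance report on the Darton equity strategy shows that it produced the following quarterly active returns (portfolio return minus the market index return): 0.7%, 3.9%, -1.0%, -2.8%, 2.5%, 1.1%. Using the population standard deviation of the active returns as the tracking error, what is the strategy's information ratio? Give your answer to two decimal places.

0.33

μ = (0.7 + 3.9 − 1 − 2.8 + 2.5 + 1.1) / 6 = 4.40 / 6 = 0.7333%
Population std dev = √[28.7733 / 6] = 2.1899%
IR = μ / tracking error = 0.7333 / 2.1899 = 0.3349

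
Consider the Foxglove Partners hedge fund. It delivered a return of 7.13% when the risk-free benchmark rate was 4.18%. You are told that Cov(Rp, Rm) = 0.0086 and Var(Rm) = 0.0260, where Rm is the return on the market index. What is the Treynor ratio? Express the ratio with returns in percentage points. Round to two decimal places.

8.92

β = Cov / Var = 0.0086 / 0.0260 = 0.3308
Treynor = (Rp − Rf) / β = (7.13% − 4.18%) / 0.3308 = 2.95 / 0.3308 = 8.9178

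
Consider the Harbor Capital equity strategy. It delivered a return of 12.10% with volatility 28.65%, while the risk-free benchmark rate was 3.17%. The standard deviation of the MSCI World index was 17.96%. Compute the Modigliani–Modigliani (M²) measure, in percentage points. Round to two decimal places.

8.77

Sharpe = (Rp − Rf) / σp = (12.10% − 3.17%) / 28.65% = 0.3117
M² = Rf + Sharpe × σm = 3.17% + 0.3117 × 17.96% = 8.7681%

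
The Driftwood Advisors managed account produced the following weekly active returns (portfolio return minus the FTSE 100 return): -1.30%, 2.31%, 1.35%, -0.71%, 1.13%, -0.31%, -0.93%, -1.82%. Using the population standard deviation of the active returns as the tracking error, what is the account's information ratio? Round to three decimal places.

-0.026

r̄ = (-1.3 + 2.31 + 1.35 − 0.71 + 1.13 − 0.31 − 0.93 − 1.82) / 8 = -0.0350%
Σ(r − r̄)² = (-1.3 − (-0.0350))² + (2.31 − (-0.0350))² + … = 14.8932
population σ = √(14.8932 / 8) = √1.8617 = 1.3644%
IR = r̄ / tracking error = -0.0350 / 1.3644 = -0.0257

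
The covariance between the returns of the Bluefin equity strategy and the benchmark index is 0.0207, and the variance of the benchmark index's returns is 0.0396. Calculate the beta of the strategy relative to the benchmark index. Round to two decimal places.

0.52

β = Cov(Rp, Rm) / Var(Rm) = 0.0207 / 0.0396 = 0.5227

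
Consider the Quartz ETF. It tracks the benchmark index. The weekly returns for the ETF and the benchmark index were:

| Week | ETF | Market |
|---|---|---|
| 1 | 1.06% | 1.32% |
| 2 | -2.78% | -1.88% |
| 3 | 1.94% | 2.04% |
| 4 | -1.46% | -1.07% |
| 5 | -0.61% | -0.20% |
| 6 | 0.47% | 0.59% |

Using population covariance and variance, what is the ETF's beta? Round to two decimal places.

r̄p = -0.2300%,  r̄m = 0.1333%
Cov = Σ(rp − r̄p)(rm − r̄m) / 6 = 2.1215
Var(rm) = Σ(rm − r̄m)² / 6 = 1.8108
β = Cov / Var = 2.1215 / 1.8108 = 1.1716

1.17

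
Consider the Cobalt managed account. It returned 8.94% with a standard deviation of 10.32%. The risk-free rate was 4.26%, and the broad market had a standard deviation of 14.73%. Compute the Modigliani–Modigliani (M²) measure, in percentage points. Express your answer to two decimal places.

Sharpe = (Rp − Rf) / σp = (8.94% − 4.26%) / 10.32% = 0.4535
M² = Rf + Sharpe × σm = 4.26% + 0.4535 × 14.73% = 10.9401%

10.94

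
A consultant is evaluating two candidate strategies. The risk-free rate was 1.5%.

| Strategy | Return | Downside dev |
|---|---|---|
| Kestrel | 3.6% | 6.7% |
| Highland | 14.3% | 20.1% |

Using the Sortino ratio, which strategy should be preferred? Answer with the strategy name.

Highland

Kestrel: Sortino ratio = (3.6% − 1.5%) / 6.7% = 0.313
Highland: Sortino ratio = (14.3% − 1.5%) / 20.1% = 0.637
Highest: Highland (0.637).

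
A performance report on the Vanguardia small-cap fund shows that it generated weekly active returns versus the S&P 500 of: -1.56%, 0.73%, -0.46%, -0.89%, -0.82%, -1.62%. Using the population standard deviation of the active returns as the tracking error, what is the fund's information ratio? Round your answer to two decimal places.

r̄ = (-1.56 + 0.73 − 0.46 − 0.89 − 0.82 − 1.62) / 6 = -0.7700%
Population std dev = √[3.7096 / 6] = 0.7863%
IR = r̄ / tracking error = -0.7700 / 0.7863 = -0.9793

-0.98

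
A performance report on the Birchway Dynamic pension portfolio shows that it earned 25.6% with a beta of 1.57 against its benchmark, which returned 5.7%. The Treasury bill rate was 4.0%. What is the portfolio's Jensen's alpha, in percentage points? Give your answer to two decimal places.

CAPM expected return = Rf + β(Rm − Rf) = 4.0% + 1.57 × (5.7% − 4.0%) = 4 + 1.57 × 1.70 = 6.6690%
Jensen's α = Rp − E[R] = 25.6% − 6.6690% = 18.9310

18.93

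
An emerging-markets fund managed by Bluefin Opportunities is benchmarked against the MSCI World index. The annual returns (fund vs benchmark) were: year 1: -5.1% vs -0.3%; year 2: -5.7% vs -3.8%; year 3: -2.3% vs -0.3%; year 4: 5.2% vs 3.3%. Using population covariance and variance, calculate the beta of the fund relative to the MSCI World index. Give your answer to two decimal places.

r̄p = -1.9750%,  r̄m = -0.2750%
Cov = Σ(rp − r̄p)(rm − r̄m) / 4 = 9.7169
Var(rm) = Σ(rm − r̄m)² / 4 = 6.3019
β = Cov / Var = 9.7169 / 6.3019 = 1.5419

1.54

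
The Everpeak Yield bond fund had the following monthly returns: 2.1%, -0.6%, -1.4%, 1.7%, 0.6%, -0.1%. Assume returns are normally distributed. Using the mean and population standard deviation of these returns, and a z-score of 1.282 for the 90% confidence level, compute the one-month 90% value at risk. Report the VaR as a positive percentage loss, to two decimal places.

r̄ = (2.1 − 0.6 − 1.4 + 1.7 + 0.6 − 0.1) / 6 = 0.3833%
Σ(r − r̄)² = (2.1 − 0.3833)² + (-0.6 − 0.3833)² + (-1.4 − 0.3833)² + … = 9.1083
population σ = √(9.1083 / 6) = √1.5181 = 1.2321%
VaR = −(r̄ − z·σ) = −(0.3833 − 1.282 × 1.2321) = −(-1.1963) = 1.1963%

1.20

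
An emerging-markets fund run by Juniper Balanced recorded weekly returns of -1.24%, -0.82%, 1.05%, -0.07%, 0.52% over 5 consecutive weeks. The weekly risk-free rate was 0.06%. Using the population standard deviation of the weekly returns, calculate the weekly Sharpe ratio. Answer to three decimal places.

μ = (-1.24 − 0.82 + 1.05 − 0.07 + 0.52) / 5 = -0.1120%
Population std dev = √[3.5251 / 5] = 0.8397%
Sharpe = (μ − rf) / σ = (-0.1120 − 0.06) / 0.8397 = -0.1720 / 0.8397 = -0.2048

-0.205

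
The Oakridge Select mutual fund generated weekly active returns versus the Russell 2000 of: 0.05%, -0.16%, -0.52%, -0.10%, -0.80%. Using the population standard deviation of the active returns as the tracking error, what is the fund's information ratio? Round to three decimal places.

r̄ = (0.05 − 0.16 − 0.52 − 0.1 − 0.8) / 5 = -0.3060%
Population std dev = √[0.4803 / 5] = 0.3099%
IR = r̄ / tracking error = -0.3060 / 0.3099 = -0.9874

-0.987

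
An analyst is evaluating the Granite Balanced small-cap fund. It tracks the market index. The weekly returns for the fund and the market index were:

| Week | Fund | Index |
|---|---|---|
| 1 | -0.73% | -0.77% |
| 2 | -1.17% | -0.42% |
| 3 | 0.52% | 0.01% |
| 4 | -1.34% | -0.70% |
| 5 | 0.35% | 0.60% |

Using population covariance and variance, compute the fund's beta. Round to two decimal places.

1.24

r̄p = -0.4740%,  r̄m = -0.2560%
Cov = Σ(rp − r̄p)(rm − r̄m) / 5 = 0.3200
Var(rm) = Σ(rm − r̄m)² / 5 = 0.2583
β = Cov / Var = 0.3200 / 0.2583 = 1.2389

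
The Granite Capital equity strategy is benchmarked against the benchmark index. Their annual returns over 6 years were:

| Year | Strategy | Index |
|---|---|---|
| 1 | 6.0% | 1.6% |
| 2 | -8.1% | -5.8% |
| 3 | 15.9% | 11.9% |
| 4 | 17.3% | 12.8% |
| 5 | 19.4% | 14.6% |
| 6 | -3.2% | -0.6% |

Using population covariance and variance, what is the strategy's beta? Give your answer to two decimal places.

1.35

r̄p = 7.8833%,  r̄m = 5.7500%
Cov = Σ(rp − r̄p)(rm − r̄m) / 6 = 80.0692
Var(rm) = Σ(rm − r̄m)² / 6 = 59.4658
β = Cov / Var = 80.0692 / 59.4658 = 1.3465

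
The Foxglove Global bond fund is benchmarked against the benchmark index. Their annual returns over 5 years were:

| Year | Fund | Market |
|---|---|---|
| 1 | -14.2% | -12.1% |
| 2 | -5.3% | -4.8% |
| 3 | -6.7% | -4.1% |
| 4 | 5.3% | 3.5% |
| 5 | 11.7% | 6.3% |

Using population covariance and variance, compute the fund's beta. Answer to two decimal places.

r̄p = -1.8400%,  r̄m = -2.2400%
Cov = Σ(rp − r̄p)(rm − r̄m) / 5 = 59.2764
Var(rm) = Σ(rm − r̄m)² / 5 = 42.6224
β = Cov / Var = 59.2764 / 42.6224 = 1.3907

1.39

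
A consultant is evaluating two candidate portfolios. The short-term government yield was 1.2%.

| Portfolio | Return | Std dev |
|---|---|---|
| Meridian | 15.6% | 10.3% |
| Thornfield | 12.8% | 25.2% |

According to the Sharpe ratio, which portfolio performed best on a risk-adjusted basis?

Meridian

Meridian: Sharpe ratio = (15.6% − 1.2%) / 10.3% = 1.398
Thornfield: Sharpe ratio = (12.8% − 1.2%) / 25.2% = 0.460
Highest: Meridian (1.398).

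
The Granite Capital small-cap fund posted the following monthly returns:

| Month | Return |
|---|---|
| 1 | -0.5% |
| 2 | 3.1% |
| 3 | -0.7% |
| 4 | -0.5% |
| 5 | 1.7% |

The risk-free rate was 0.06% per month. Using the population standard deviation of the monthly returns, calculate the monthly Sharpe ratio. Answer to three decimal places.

0.368

Mean return μ = 3.10 / 5 = 0.6200%
Population σ = √[Σ(r − μ)² / 5] = √[11.5680 / 5] = √2.3136 = 1.5211%
Sharpe = (μ − rf) / σ = (0.6200 − 0.06) / 1.5211 = 0.5600 / 1.5211 = 0.3682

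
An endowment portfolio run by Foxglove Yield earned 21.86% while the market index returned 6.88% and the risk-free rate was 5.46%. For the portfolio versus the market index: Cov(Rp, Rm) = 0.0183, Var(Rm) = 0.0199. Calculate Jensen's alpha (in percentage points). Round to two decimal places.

15.09

β = Cov / Var = 0.0183 / 0.0199 = 0.9196
E[R] = Rf + β(Rm − Rf) = 5.46% + 0.9196 × (6.88% − 5.46%) = 6.7658%
α = Rp − E[R] = 21.86% − 6.7658% = 15.0942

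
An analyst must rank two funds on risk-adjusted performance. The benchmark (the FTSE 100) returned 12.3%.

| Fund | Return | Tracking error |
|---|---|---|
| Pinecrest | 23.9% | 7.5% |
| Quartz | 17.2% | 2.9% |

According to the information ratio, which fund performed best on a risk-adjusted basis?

Pinecrest: IR = (23.9% − 12.3%) / 7.5% = 1.547
Quartz: IR = (17.2% − 12.3%) / 2.9% = 1.690
Highest: Quartz (1.690).

Quartz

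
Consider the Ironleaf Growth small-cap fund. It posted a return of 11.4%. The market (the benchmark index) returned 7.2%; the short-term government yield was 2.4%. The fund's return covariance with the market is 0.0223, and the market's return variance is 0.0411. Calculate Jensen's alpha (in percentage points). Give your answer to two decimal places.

β = Cov / Var = 0.0223 / 0.0411 = 0.5426
E[R] = Rf + β(Rm − Rf) = 2.4% + 0.5426 × (7.2% − 2.4%) = 5.0045%
α = Rp − E[R] = 11.4% − 5.0045% = 6.3955

6.40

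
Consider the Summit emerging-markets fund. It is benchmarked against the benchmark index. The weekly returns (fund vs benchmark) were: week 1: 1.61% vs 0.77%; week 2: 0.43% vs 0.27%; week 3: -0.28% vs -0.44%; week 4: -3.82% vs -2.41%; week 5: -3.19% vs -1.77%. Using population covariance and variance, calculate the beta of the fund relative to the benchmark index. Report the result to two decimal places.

1.74

r̄p = -1.0500%,  r̄m = -0.7160%
Cov = Σ(rp − r̄p)(rm − r̄m) / 5 = 2.5145
Var(rm) = Σ(rm − r̄m)² / 5 = 1.4474
β = Cov / Var = 2.5145 / 1.4474 = 1.7373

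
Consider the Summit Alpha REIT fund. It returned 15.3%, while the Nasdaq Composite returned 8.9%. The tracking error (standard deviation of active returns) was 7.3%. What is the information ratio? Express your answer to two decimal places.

IR = (Rp − Rb) / TE = (15.3% − 8.9%) / 7.3% = 6.40% / 7.3% = 0.8767

0.88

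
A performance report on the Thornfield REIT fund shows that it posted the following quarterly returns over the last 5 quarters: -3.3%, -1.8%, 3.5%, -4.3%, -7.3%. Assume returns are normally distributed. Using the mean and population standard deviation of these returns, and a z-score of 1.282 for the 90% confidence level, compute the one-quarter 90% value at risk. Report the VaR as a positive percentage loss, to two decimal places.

Mean return μ = -13.20 / 5 = -2.6400%
Population σ = √[Σ(r − μ)² / 5] = √[63.3120 / 5] = √12.6624 = 3.5584%
VaR = −(μ − z·σ) = −(-2.6400 − 1.282 × 3.5584) = −(-7.2019) = 7.2019%

7.20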